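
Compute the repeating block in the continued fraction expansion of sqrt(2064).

Write x_i = (sqrt(2064) + m_i)/d_i with (m_0, d_0) = (0, 1). a_0 = floor(sqrt(2064)) = 45, since 45^2 = 2025 <= 2064 < 2116 = 46^2.
Iterate m_{i+1} = d_i*a_i - m_i, d_{i+1} = (2064 - m_{i+1}^2)/d_i, a_{i+1} = floor((a_0 + m_{i+1})/d_{i+1}):
  m_1 = 1*45 - 0 = 45, d_1 = (2064 - 45^2)/1 = 39/1 = 39, a_1 = floor((45 + 45)/39) = 2.
  m_2 = 39*2 - 45 = 33, d_2 = (2064 - 33^2)/39 = 975/39 = 25, a_2 = floor((45 + 33)/25) = 3.
  m_3 = 25*3 - 33 = 42, d_3 = (2064 - 42^2)/25 = 300/25 = 12, a_3 = floor((45 + 42)/12) = 7.
  m_4 = 12*7 - 42 = 42, d_4 = (2064 - 42^2)/12 = 300/12 = 25, a_4 = floor((45 + 42)/25) = 3.
  m_5 = 25*3 - 42 = 33, d_5 = (2064 - 33^2)/25 = 975/25 = 39, a_5 = floor((45 + 33)/39) = 2.
  m_6 = 39*2 - 33 = 45, d_6 = (2064 - 45^2)/39 = 39/39 = 1, a_6 = floor((45 + 45)/1) = 90.
  m_7 = 1*90 - 45 = 45, d_7 = (2064 - 45^2)/1 = 39/1 = 39: (m_7, d_7) = (m_1, d_1) = (45, 39), so from here the quotients repeat a_1, ..., a_6; the period length is 6.
Hence the expansion of sqrt(2064) is a_0 = 45 followed by the repeating block 2, 3, 7, 3, 2, 90 (period 6).

[45; (2, 3, 7, 3, 2, 90)]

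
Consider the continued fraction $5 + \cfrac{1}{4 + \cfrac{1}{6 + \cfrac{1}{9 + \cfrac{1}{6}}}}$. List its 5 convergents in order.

Using the convergent recurrence p_i = a_i*p_{i-1} + p_{i-2}, q_i = a_i*q_{i-1} + q_{i-2} with p_{-2}=0, p_{-1}=1, q_{-2}=1, q_{-1}=0:
  i=0: a_0=5, p_0 = 5*1 + 0 = 5, q_0 = 5*0 + 1 = 1.
  i=1: a_1=4, p_1 = 4*5 + 1 = 21, q_1 = 4*1 + 0 = 4.
  i=2: a_2=6, p_2 = 6*21 + 5 = 131, q_2 = 6*4 + 1 = 25.
  i=3: a_3=9, p_3 = 9*131 + 21 = 1200, q_3 = 9*25 + 4 = 229.
  i=4: a_4=6, p_4 = 6*1200 + 131 = 7331, q_4 = 6*229 + 25 = 1399.

5/1, 21/4, 131/25, 1200/229, 7331/1399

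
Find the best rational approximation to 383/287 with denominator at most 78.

Expand x = 383/287 as a continued fraction with the Euclidean algorithm:
  383 = 1*287 + 96, so a_0 = 1.
  287 = 2*96 + 95, so a_1 = 2.
  96 = 1*95 + 1, so a_2 = 1.
  95 = 95*1 + 0, so a_3 = 95.
so x = [1; 2, 1, 95].
Convergents (p_i = a_i*p_{i-1} + p_{i-2}, q_i = a_i*q_{i-1} + q_{i-2} with p_{-2}=0, p_{-1}=1, q_{-2}=1, q_{-1}=0), until the denominator exceeds 78:
  i=0: a_0=1, p_0 = 1*1 + 0 = 1, q_0 = 1*0 + 1 = 1.
  i=1: a_1=2, p_1 = 2*1 + 1 = 3, q_1 = 2*1 + 0 = 2.
  i=2: a_2=1, p_2 = 1*3 + 1 = 4, q_2 = 1*2 + 1 = 3.
  i=3: a_3=95, p_3 = 95*4 + 3 = 383, q_3 = 95*3 + 2 = 287.
q_3 = 287 > 78, so the last convergent with denominator <= 78 is p_2/q_2 = 4/3.
The closest fraction with denominator <= 78 is either p_2/q_2 or the intermediate fraction (k*p_2 + p_1)/(k*q_2 + q_1) with the largest k >= 1 whose denominator stays <= 78; these approach x as k grows, and every other convergent or intermediate fraction in range is farther away.
Largest k: floor((78 - q_1)/q_2) = floor((78 - 2)/3) = 25.
That gives (25*4 + 3)/(25*3 + 2) = 103/77.
Compare the errors: |x - 4/3| = |383*3 - 4*287|/(287*3) = 1/861, and |x - 103/77| = |383*77 - 103*287|/(287*77) = 70/22099.
Cross-multiplying, 1*22099 = 22099 < 60270 = 70*861, so 1/861 is smaller: the convergent 4/3 is closer to x than 103/77.

4/3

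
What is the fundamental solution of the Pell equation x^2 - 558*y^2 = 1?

First expand sqrt(558) as a continued fraction. With x_i = (sqrt(558) + m_i)/d_i and (m_0, d_0) = (0, 1): a_0 = floor(sqrt(558)) = 23, since 23^2 = 529 <= 558 < 576 = 24^2.
Iterate m_{i+1} = d_i*a_i - m_i, d_{i+1} = (558 - m_{i+1}^2)/d_i, a_{i+1} = floor((a_0 + m_{i+1})/d_{i+1}):
  m_1 = 1*23 - 0 = 23, d_1 = (558 - 23^2)/1 = 29/1 = 29, a_1 = floor((23 + 23)/29) = 1.
  m_2 = 29*1 - 23 = 6, d_2 = (558 - 6^2)/29 = 522/29 = 18, a_2 = floor((23 + 6)/18) = 1.
  m_3 = 18*1 - 6 = 12, d_3 = (558 - 12^2)/18 = 414/18 = 23, a_3 = floor((23 + 12)/23) = 1.
  m_4 = 23*1 - 12 = 11, d_4 = (558 - 11^2)/23 = 437/23 = 19, a_4 = floor((23 + 11)/19) = 1.
  m_5 = 19*1 - 11 = 8, d_5 = (558 - 8^2)/19 = 494/19 = 26, a_5 = floor((23 + 8)/26) = 1.
  m_6 = 26*1 - 8 = 18, d_6 = (558 - 18^2)/26 = 234/26 = 9, a_6 = floor((23 + 18)/9) = 4.
  m_7 = 9*4 - 18 = 18, d_7 = (558 - 18^2)/9 = 234/9 = 26, a_7 = floor((23 + 18)/26) = 1.
  m_8 = 26*1 - 18 = 8, d_8 = (558 - 8^2)/26 = 494/26 = 19, a_8 = floor((23 + 8)/19) = 1.
  m_9 = 19*1 - 8 = 11, d_9 = (558 - 11^2)/19 = 437/19 = 23, a_9 = floor((23 + 11)/23) = 1.
  m_10 = 23*1 - 11 = 12, d_10 = (558 - 12^2)/23 = 414/23 = 18, a_10 = floor((23 + 12)/18) = 1.
  m_11 = 18*1 - 12 = 6, d_11 = (558 - 6^2)/18 = 522/18 = 29, a_11 = floor((23 + 6)/29) = 1.
  m_12 = 29*1 - 6 = 23, d_12 = (558 - 23^2)/29 = 29/29 = 1, a_12 = floor((23 + 23)/1) = 46.
  m_13 = 1*46 - 23 = 23, d_13 = (558 - 23^2)/1 = 29/1 = 29: (m_13, d_13) = (m_1, d_1) = (23, 29), so from here the quotients repeat a_1, ..., a_12; the period length is 12.
So sqrt(558) = [23; (1, 1, 1, 1, 1, 4, 1, 1, 1, 1, 1, 46)] with period length k = 12.
k is even, so the fundamental solution of x^2 - 558y^2 = 1 is (p_{k-1}, q_{k-1}) = (p_11, q_11); compute convergents through index 11.
Convergents (p_i = a_i*p_{i-1} + p_{i-2}, q_i = a_i*q_{i-1} + q_{i-2} with p_{-2}=0, p_{-1}=1, q_{-2}=1, q_{-1}=0):
  i=0: a_0=23, p_0 = 23*1 + 0 = 23, q_0 = 23*0 + 1 = 1.
  i=1: a_1=1, p_1 = 1*23 + 1 = 24, q_1 = 1*1 + 0 = 1.
  i=2: a_2=1, p_2 = 1*24 + 23 = 47, q_2 = 1*1 + 1 = 2.
  i=3: a_3=1, p_3 = 1*47 + 24 = 71, q_3 = 1*2 + 1 = 3.
  i=4: a_4=1, p_4 = 1*71 + 47 = 118, q_4 = 1*3 + 2 = 5.
  i=5: a_5=1, p_5 = 1*118 + 71 = 189, q_5 = 1*5 + 3 = 8.
  i=6: a_6=4, p_6 = 4*189 + 118 = 874, q_6 = 4*8 + 5 = 37.
  i=7: a_7=1, p_7 = 1*874 + 189 = 1063, q_7 = 1*37 + 8 = 45.
  i=8: a_8=1, p_8 = 1*1063 + 874 = 1937, q_8 = 1*45 + 37 = 82.
  i=9: a_9=1, p_9 = 1*1937 + 1063 = 3000, q_9 = 1*82 + 45 = 127.
  i=10: a_10=1, p_10 = 1*3000 + 1937 = 4937, q_10 = 1*127 + 82 = 209.
  i=11: a_11=1, p_11 = 1*4937 + 3000 = 7937, q_11 = 1*209 + 127 = 336.
Check: 7937^2 - 558*336^2 = 62995969 - 62995968 = 1, so (x, y) = (7937, 336) solves the equation, and by the theorem it is the least positive solution.

(x, y) = (7937, 336)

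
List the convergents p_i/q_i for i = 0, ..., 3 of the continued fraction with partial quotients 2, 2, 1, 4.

2/1, 5/2, 7/3, 33/14

Using the convergent recurrence p_i = a_i*p_{i-1} + p_{i-2}, q_i = a_i*q_{i-1} + q_{i-2} with p_{-2}=0, p_{-1}=1, q_{-2}=1, q_{-1}=0:
  i=0: a_0=2, p_0 = 2*1 + 0 = 2, q_0 = 2*0 + 1 = 1.
  i=1: a_1=2, p_1 = 2*2 + 1 = 5, q_1 = 2*1 + 0 = 2.
  i=2: a_2=1, p_2 = 1*5 + 2 = 7, q_2 = 1*2 + 1 = 3.
  i=3: a_3=4, p_3 = 4*7 + 5 = 33, q_3 = 4*3 + 2 = 14.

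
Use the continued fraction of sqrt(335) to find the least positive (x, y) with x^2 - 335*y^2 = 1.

First expand sqrt(335) as a continued fraction. With x_i = (sqrt(335) + m_i)/d_i and (m_0, d_0) = (0, 1): a_0 = floor(sqrt(335)) = 18, since 18^2 = 324 <= 335 < 361 = 19^2.
Iterate m_{i+1} = d_i*a_i - m_i, d_{i+1} = (335 - m_{i+1}^2)/d_i, a_{i+1} = floor((a_0 + m_{i+1})/d_{i+1}):
  m_1 = 1*18 - 0 = 18, d_1 = (335 - 18^2)/1 = 11/1 = 11, a_1 = floor((18 + 18)/11) = 3.
  m_2 = 11*3 - 18 = 15, d_2 = (335 - 15^2)/11 = 110/11 = 10, a_2 = floor((18 + 15)/10) = 3.
  m_3 = 10*3 - 15 = 15, d_3 = (335 - 15^2)/10 = 110/10 = 11, a_3 = floor((18 + 15)/11) = 3.
  m_4 = 11*3 - 15 = 18, d_4 = (335 - 18^2)/11 = 11/11 = 1, a_4 = floor((18 + 18)/1) = 36.
  m_5 = 1*36 - 18 = 18, d_5 = (335 - 18^2)/1 = 11/1 = 11: (m_5, d_5) = (m_1, d_1) = (18, 11), so from here the quotients repeat a_1, ..., a_4; the period length is 4.
So sqrt(335) = [18; (3, 3, 3, 36)] with period length k = 4.
k is even, so the fundamental solution of x^2 - 335y^2 = 1 is (p_{k-1}, q_{k-1}) = (p_3, q_3); compute convergents through index 3.
Convergents (p_i = a_i*p_{i-1} + p_{i-2}, q_i = a_i*q_{i-1} + q_{i-2} with p_{-2}=0, p_{-1}=1, q_{-2}=1, q_{-1}=0):
  i=0: a_0=18, p_0 = 18*1 + 0 = 18, q_0 = 18*0 + 1 = 1.
  i=1: a_1=3, p_1 = 3*18 + 1 = 55, q_1 = 3*1 + 0 = 3.
  i=2: a_2=3, p_2 = 3*55 + 18 = 183, q_2 = 3*3 + 1 = 10.
  i=3: a_3=3, p_3 = 3*183 + 55 = 604, q_3 = 3*10 + 3 = 33.
Check: 604^2 - 335*33^2 = 364816 - 364815 = 1, so (x, y) = (604, 33) solves the equation, and by the theorem it is the least positive solution.

(x, y) = (604, 33)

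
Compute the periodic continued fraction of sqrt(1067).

Write x_i = (sqrt(1067) + m_i)/d_i with (m_0, d_0) = (0, 1). a_0 = floor(sqrt(1067)) = 32, since 32^2 = 1024 <= 1067 < 1089 = 33^2.
Iterate m_{i+1} = d_i*a_i - m_i, d_{i+1} = (1067 - m_{i+1}^2)/d_i, a_{i+1} = floor((a_0 + m_{i+1})/d_{i+1}):
  m_1 = 1*32 - 0 = 32, d_1 = (1067 - 32^2)/1 = 43/1 = 43, a_1 = floor((32 + 32)/43) = 1.
  m_2 = 43*1 - 32 = 11, d_2 = (1067 - 11^2)/43 = 946/43 = 22, a_2 = floor((32 + 11)/22) = 1.
  m_3 = 22*1 - 11 = 11, d_3 = (1067 - 11^2)/22 = 946/22 = 43, a_3 = floor((32 + 11)/43) = 1.
  m_4 = 43*1 - 11 = 32, d_4 = (1067 - 32^2)/43 = 43/43 = 1, a_4 = floor((32 + 32)/1) = 64.
  m_5 = 1*64 - 32 = 32, d_5 = (1067 - 32^2)/1 = 43/1 = 43: (m_5, d_5) = (m_1, d_1) = (32, 43), so from here the quotients repeat a_1, ..., a_4; the period length is 4.
Hence the expansion of sqrt(1067) is a_0 = 32 followed by the repeating block 1, 1, 1, 64 (period 4).

[32; (1, 1, 1, 64)]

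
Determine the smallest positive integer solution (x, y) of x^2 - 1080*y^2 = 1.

(x, y) = (5291, 161)

First expand sqrt(1080) as a continued fraction. With x_i = (sqrt(1080) + m_i)/d_i and (m_0, d_0) = (0, 1): a_0 = floor(sqrt(1080)) = 32, since 32^2 = 1024 <= 1080 < 1089 = 33^2.
Iterate m_{i+1} = d_i*a_i - m_i, d_{i+1} = (1080 - m_{i+1}^2)/d_i, a_{i+1} = floor((a_0 + m_{i+1})/d_{i+1}):
  m_1 = 1*32 - 0 = 32, d_1 = (1080 - 32^2)/1 = 56/1 = 56, a_1 = floor((32 + 32)/56) = 1.
  m_2 = 56*1 - 32 = 24, d_2 = (1080 - 24^2)/56 = 504/56 = 9, a_2 = floor((32 + 24)/9) = 6.
  m_3 = 9*6 - 24 = 30, d_3 = (1080 - 30^2)/9 = 180/9 = 20, a_3 = floor((32 + 30)/20) = 3.
  m_4 = 20*3 - 30 = 30, d_4 = (1080 - 30^2)/20 = 180/20 = 9, a_4 = floor((32 + 30)/9) = 6.
  m_5 = 9*6 - 30 = 24, d_5 = (1080 - 24^2)/9 = 504/9 = 56, a_5 = floor((32 + 24)/56) = 1.
  m_6 = 56*1 - 24 = 32, d_6 = (1080 - 32^2)/56 = 56/56 = 1, a_6 = floor((32 + 32)/1) = 64.
  m_7 = 1*64 - 32 = 32, d_7 = (1080 - 32^2)/1 = 56/1 = 56: (m_7, d_7) = (m_1, d_1) = (32, 56), so from here the quotients repeat a_1, ..., a_6; the period length is 6.
So sqrt(1080) = [32; (1, 6, 3, 6, 1, 64)] with period length k = 6.
k is even, so the fundamental solution of x^2 - 1080y^2 = 1 is (p_{k-1}, q_{k-1}) = (p_5, q_5); compute convergents through index 5.
Convergents (p_i = a_i*p_{i-1} + p_{i-2}, q_i = a_i*q_{i-1} + q_{i-2} with p_{-2}=0, p_{-1}=1, q_{-2}=1, q_{-1}=0):
  i=0: a_0=32, p_0 = 32*1 + 0 = 32, q_0 = 32*0 + 1 = 1.
  i=1: a_1=1, p_1 = 1*32 + 1 = 33, q_1 = 1*1 + 0 = 1.
  i=2: a_2=6, p_2 = 6*33 + 32 = 230, q_2 = 6*1 + 1 = 7.
  i=3: a_3=3, p_3 = 3*230 + 33 = 723, q_3 = 3*7 + 1 = 22.
  i=4: a_4=6, p_4 = 6*723 + 230 = 4568, q_4 = 6*22 + 7 = 139.
  i=5: a_5=1, p_5 = 1*4568 + 723 = 5291, q_5 = 1*139 + 22 = 161.
Check: 5291^2 - 1080*161^2 = 27994681 - 27994680 = 1, so (x, y) = (5291, 161) solves the equation, and by the theorem it is the least positive solution.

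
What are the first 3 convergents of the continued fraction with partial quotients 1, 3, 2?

1/1, 4/3, 9/7

Using the convergent recurrence p_i = a_i*p_{i-1} + p_{i-2}, q_i = a_i*q_{i-1} + q_{i-2} with p_{-2}=0, p_{-1}=1, q_{-2}=1, q_{-1}=0:
  i=0: a_0=1, p_0 = 1*1 + 0 = 1, q_0 = 1*0 + 1 = 1.
  i=1: a_1=3, p_1 = 3*1 + 1 = 4, q_1 = 3*1 + 0 = 3.
  i=2: a_2=2, p_2 = 2*4 + 1 = 9, q_2 = 2*3 + 1 = 7.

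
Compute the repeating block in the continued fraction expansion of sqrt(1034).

[32; (6, 2, 2, 2, 6, 64)]

Write x_i = (sqrt(1034) + m_i)/d_i with (m_0, d_0) = (0, 1). a_0 = floor(sqrt(1034)) = 32, since 32^2 = 1024 <= 1034 < 1089 = 33^2.
Iterate m_{i+1} = d_i*a_i - m_i, d_{i+1} = (1034 - m_{i+1}^2)/d_i, a_{i+1} = floor((a_0 + m_{i+1})/d_{i+1}):
  m_1 = 1*32 - 0 = 32, d_1 = (1034 - 32^2)/1 = 10/1 = 10, a_1 = floor((32 + 32)/10) = 6.
  m_2 = 10*6 - 32 = 28, d_2 = (1034 - 28^2)/10 = 250/10 = 25, a_2 = floor((32 + 28)/25) = 2.
  m_3 = 25*2 - 28 = 22, d_3 = (1034 - 22^2)/25 = 550/25 = 22, a_3 = floor((32 + 22)/22) = 2.
  m_4 = 22*2 - 22 = 22, d_4 = (1034 - 22^2)/22 = 550/22 = 25, a_4 = floor((32 + 22)/25) = 2.
  m_5 = 25*2 - 22 = 28, d_5 = (1034 - 28^2)/25 = 250/25 = 10, a_5 = floor((32 + 28)/10) = 6.
  m_6 = 10*6 - 28 = 32, d_6 = (1034 - 32^2)/10 = 10/10 = 1, a_6 = floor((32 + 32)/1) = 64.
  m_7 = 1*64 - 32 = 32, d_7 = (1034 - 32^2)/1 = 10/1 = 10: (m_7, d_7) = (m_1, d_1) = (32, 10), so from here the quotients repeat a_1, ..., a_6; the period length is 6.
Hence the expansion of sqrt(1034) is a_0 = 32 followed by the repeating block 6, 2, 2, 2, 6, 64 (period 6).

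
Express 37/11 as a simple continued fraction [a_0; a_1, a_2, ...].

Run the Euclidean algorithm on 37 and 11; the successive quotients are the partial quotients a_0, a_1, ... (each step inverts the fractional part left over by the previous one):
  37 = 3*11 + 4, so a_0 = 3.
  11 = 2*4 + 3, so a_1 = 2.
  4 = 1*3 + 1, so a_2 = 1.
  3 = 3*1 + 0, so a_3 = 3.
The remainder reaches 0 after 4 divisions, so the expansion has 4 partial quotients, read off in order.

[3; 2, 1, 3]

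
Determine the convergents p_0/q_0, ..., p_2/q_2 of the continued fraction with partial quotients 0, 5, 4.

Using the convergent recurrence p_i = a_i*p_{i-1} + p_{i-2}, q_i = a_i*q_{i-1} + q_{i-2} with p_{-2}=0, p_{-1}=1, q_{-2}=1, q_{-1}=0:
  i=0: a_0=0, p_0 = 0*1 + 0 = 0, q_0 = 0*0 + 1 = 1.
  i=1: a_1=5, p_1 = 5*0 + 1 = 1, q_1 = 5*1 + 0 = 5.
  i=2: a_2=4, p_2 = 4*1 + 0 = 4, q_2 = 4*5 + 1 = 21.

0/1, 1/5, 4/21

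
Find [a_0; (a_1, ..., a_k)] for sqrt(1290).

[35; (1, 10, 1, 70)]

Write x_i = (sqrt(1290) + m_i)/d_i with (m_0, d_0) = (0, 1). a_0 = floor(sqrt(1290)) = 35, since 35^2 = 1225 <= 1290 < 1296 = 36^2.
Iterate m_{i+1} = d_i*a_i - m_i, d_{i+1} = (1290 - m_{i+1}^2)/d_i, a_{i+1} = floor((a_0 + m_{i+1})/d_{i+1}):
  m_1 = 1*35 - 0 = 35, d_1 = (1290 - 35^2)/1 = 65/1 = 65, a_1 = floor((35 + 35)/65) = 1.
  m_2 = 65*1 - 35 = 30, d_2 = (1290 - 30^2)/65 = 390/65 = 6, a_2 = floor((35 + 30)/6) = 10.
  m_3 = 6*10 - 30 = 30, d_3 = (1290 - 30^2)/6 = 390/6 = 65, a_3 = floor((35 + 30)/65) = 1.
  m_4 = 65*1 - 30 = 35, d_4 = (1290 - 35^2)/65 = 65/65 = 1, a_4 = floor((35 + 35)/1) = 70.
  m_5 = 1*70 - 35 = 35, d_5 = (1290 - 35^2)/1 = 65/1 = 65: (m_5, d_5) = (m_1, d_1) = (35, 65), so from here the quotients repeat a_1, ..., a_4; the period length is 4.
Hence the expansion of sqrt(1290) is a_0 = 35 followed by the repeating block 1, 10, 1, 70 (period 4).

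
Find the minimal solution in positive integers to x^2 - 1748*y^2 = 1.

(x, y) = (4599, 110)

First expand sqrt(1748) as a continued fraction. With x_i = (sqrt(1748) + m_i)/d_i and (m_0, d_0) = (0, 1): a_0 = floor(sqrt(1748)) = 41, since 41^2 = 1681 <= 1748 < 1764 = 42^2.
Iterate m_{i+1} = d_i*a_i - m_i, d_{i+1} = (1748 - m_{i+1}^2)/d_i, a_{i+1} = floor((a_0 + m_{i+1})/d_{i+1}):
  m_1 = 1*41 - 0 = 41, d_1 = (1748 - 41^2)/1 = 67/1 = 67, a_1 = floor((41 + 41)/67) = 1.
  m_2 = 67*1 - 41 = 26, d_2 = (1748 - 26^2)/67 = 1072/67 = 16, a_2 = floor((41 + 26)/16) = 4.
  m_3 = 16*4 - 26 = 38, d_3 = (1748 - 38^2)/16 = 304/16 = 19, a_3 = floor((41 + 38)/19) = 4.
  m_4 = 19*4 - 38 = 38, d_4 = (1748 - 38^2)/19 = 304/19 = 16, a_4 = floor((41 + 38)/16) = 4.
  m_5 = 16*4 - 38 = 26, d_5 = (1748 - 26^2)/16 = 1072/16 = 67, a_5 = floor((41 + 26)/67) = 1.
  m_6 = 67*1 - 26 = 41, d_6 = (1748 - 41^2)/67 = 67/67 = 1, a_6 = floor((41 + 41)/1) = 82.
  m_7 = 1*82 - 41 = 41, d_7 = (1748 - 41^2)/1 = 67/1 = 67: (m_7, d_7) = (m_1, d_1) = (41, 67), so from here the quotients repeat a_1, ..., a_6; the period length is 6.
So sqrt(1748) = [41; (1, 4, 4, 4, 1, 82)] with period length k = 6.
k is even, so the fundamental solution of x^2 - 1748y^2 = 1 is (p_{k-1}, q_{k-1}) = (p_5, q_5); compute convergents through index 5.
Convergents (p_i = a_i*p_{i-1} + p_{i-2}, q_i = a_i*q_{i-1} + q_{i-2} with p_{-2}=0, p_{-1}=1, q_{-2}=1, q_{-1}=0):
  i=0: a_0=41, p_0 = 41*1 + 0 = 41, q_0 = 41*0 + 1 = 1.
  i=1: a_1=1, p_1 = 1*41 + 1 = 42, q_1 = 1*1 + 0 = 1.
  i=2: a_2=4, p_2 = 4*42 + 41 = 209, q_2 = 4*1 + 1 = 5.
  i=3: a_3=4, p_3 = 4*209 + 42 = 878, q_3 = 4*5 + 1 = 21.
  i=4: a_4=4, p_4 = 4*878 + 209 = 3721, q_4 = 4*21 + 5 = 89.
  i=5: a_5=1, p_5 = 1*3721 + 878 = 4599, q_5 = 1*89 + 21 = 110.
Check: 4599^2 - 1748*110^2 = 21150801 - 21150800 = 1, so (x, y) = (4599, 110) solves the equation, and by the theorem it is the least positive solution.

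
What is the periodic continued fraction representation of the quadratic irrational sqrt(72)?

[8; (2, 16)]

Write x_i = (sqrt(72) + m_i)/d_i with (m_0, d_0) = (0, 1). a_0 = floor(sqrt(72)) = 8, since 8^2 = 64 <= 72 < 81 = 9^2.
Iterate m_{i+1} = d_i*a_i - m_i, d_{i+1} = (72 - m_{i+1}^2)/d_i, a_{i+1} = floor((a_0 + m_{i+1})/d_{i+1}):
  m_1 = 1*8 - 0 = 8, d_1 = (72 - 8^2)/1 = 8/1 = 8, a_1 = floor((8 + 8)/8) = 2.
  m_2 = 8*2 - 8 = 8, d_2 = (72 - 8^2)/8 = 8/8 = 1, a_2 = floor((8 + 8)/1) = 16.
  m_3 = 1*16 - 8 = 8, d_3 = (72 - 8^2)/1 = 8/1 = 8: (m_3, d_3) = (m_1, d_1) = (8, 8), so from here the quotients repeat a_1, a_2; the period length is 2.
Hence the expansion of sqrt(72) is a_0 = 8 followed by the repeating block 2, 16 (period 2).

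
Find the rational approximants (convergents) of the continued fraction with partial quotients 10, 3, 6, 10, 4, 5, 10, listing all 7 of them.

10/1, 31/3, 196/19, 1991/193, 8160/791, 42791/4148, 436070/42271

Using the convergent recurrence p_i = a_i*p_{i-1} + p_{i-2}, q_i = a_i*q_{i-1} + q_{i-2} with p_{-2}=0, p_{-1}=1, q_{-2}=1, q_{-1}=0:
  i=0: a_0=10, p_0 = 10*1 + 0 = 10, q_0 = 10*0 + 1 = 1.
  i=1: a_1=3, p_1 = 3*10 + 1 = 31, q_1 = 3*1 + 0 = 3.
  i=2: a_2=6, p_2 = 6*31 + 10 = 196, q_2 = 6*3 + 1 = 19.
  i=3: a_3=10, p_3 = 10*196 + 31 = 1991, q_3 = 10*19 + 3 = 193.
  i=4: a_4=4, p_4 = 4*1991 + 196 = 8160, q_4 = 4*193 + 19 = 791.
  i=5: a_5=5, p_5 = 5*8160 + 1991 = 42791, q_5 = 5*791 + 193 = 4148.
  i=6: a_6=10, p_6 = 10*42791 + 8160 = 436070, q_6 = 10*4148 + 791 = 42271.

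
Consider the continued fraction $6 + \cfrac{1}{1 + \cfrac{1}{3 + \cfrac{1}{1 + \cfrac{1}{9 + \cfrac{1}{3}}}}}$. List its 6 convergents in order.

Using the convergent recurrence p_i = a_i*p_{i-1} + p_{i-2}, q_i = a_i*q_{i-1} + q_{i-2} with p_{-2}=0, p_{-1}=1, q_{-2}=1, q_{-1}=0:
  i=0: a_0=6, p_0 = 6*1 + 0 = 6, q_0 = 6*0 + 1 = 1.
  i=1: a_1=1, p_1 = 1*6 + 1 = 7, q_1 = 1*1 + 0 = 1.
  i=2: a_2=3, p_2 = 3*7 + 6 = 27, q_2 = 3*1 + 1 = 4.
  i=3: a_3=1, p_3 = 1*27 + 7 = 34, q_3 = 1*4 + 1 = 5.
  i=4: a_4=9, p_4 = 9*34 + 27 = 333, q_4 = 9*5 + 4 = 49.
  i=5: a_5=3, p_5 = 3*333 + 34 = 1033, q_5 = 3*49 + 5 = 152.

6/1, 7/1, 27/4, 34/5, 333/49, 1033/152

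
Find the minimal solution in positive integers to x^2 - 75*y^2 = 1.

(x, y) = (26, 3)

First expand sqrt(75) as a continued fraction. With x_i = (sqrt(75) + m_i)/d_i and (m_0, d_0) = (0, 1): a_0 = floor(sqrt(75)) = 8, since 8^2 = 64 <= 75 < 81 = 9^2.
Iterate m_{i+1} = d_i*a_i - m_i, d_{i+1} = (75 - m_{i+1}^2)/d_i, a_{i+1} = floor((a_0 + m_{i+1})/d_{i+1}):
  m_1 = 1*8 - 0 = 8, d_1 = (75 - 8^2)/1 = 11/1 = 11, a_1 = floor((8 + 8)/11) = 1.
  m_2 = 11*1 - 8 = 3, d_2 = (75 - 3^2)/11 = 66/11 = 6, a_2 = floor((8 + 3)/6) = 1.
  m_3 = 6*1 - 3 = 3, d_3 = (75 - 3^2)/6 = 66/6 = 11, a_3 = floor((8 + 3)/11) = 1.
  m_4 = 11*1 - 3 = 8, d_4 = (75 - 8^2)/11 = 11/11 = 1, a_4 = floor((8 + 8)/1) = 16.
  m_5 = 1*16 - 8 = 8, d_5 = (75 - 8^2)/1 = 11/1 = 11: (m_5, d_5) = (m_1, d_1) = (8, 11), so from here the quotients repeat a_1, ..., a_4; the period length is 4.
So sqrt(75) = [8; (1, 1, 1, 16)] with period length k = 4.
k is even, so the fundamental solution of x^2 - 75y^2 = 1 is (p_{k-1}, q_{k-1}) = (p_3, q_3); compute convergents through index 3.
Convergents (p_i = a_i*p_{i-1} + p_{i-2}, q_i = a_i*q_{i-1} + q_{i-2} with p_{-2}=0, p_{-1}=1, q_{-2}=1, q_{-1}=0):
  i=0: a_0=8, p_0 = 8*1 + 0 = 8, q_0 = 8*0 + 1 = 1.
  i=1: a_1=1, p_1 = 1*8 + 1 = 9, q_1 = 1*1 + 0 = 1.
  i=2: a_2=1, p_2 = 1*9 + 8 = 17, q_2 = 1*1 + 1 = 2.
  i=3: a_3=1, p_3 = 1*17 + 9 = 26, q_3 = 1*2 + 1 = 3.
Check: 26^2 - 75*3^2 = 676 - 675 = 1, so (x, y) = (26, 3) solves the equation, and by the theorem it is the least positive solution.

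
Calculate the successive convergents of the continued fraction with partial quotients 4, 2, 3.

Using the convergent recurrence p_i = a_i*p_{i-1} + p_{i-2}, q_i = a_i*q_{i-1} + q_{i-2} with p_{-2}=0, p_{-1}=1, q_{-2}=1, q_{-1}=0:
  i=0: a_0=4, p_0 = 4*1 + 0 = 4, q_0 = 4*0 + 1 = 1.
  i=1: a_1=2, p_1 = 2*4 + 1 = 9, q_1 = 2*1 + 0 = 2.
  i=2: a_2=3, p_2 = 3*9 + 4 = 31, q_2 = 3*2 + 1 = 7.

4/1, 9/2, 31/7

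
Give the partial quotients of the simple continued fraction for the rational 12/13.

[0; 1, 12]

Run the Euclidean algorithm on 12 and 13; the successive quotients are the partial quotients a_0, a_1, ... (each step inverts the fractional part left over by the previous one):
  12 = 0*13 + 12, so a_0 = 0.
  13 = 1*12 + 1, so a_1 = 1.
  12 = 12*1 + 0, so a_2 = 12.
The remainder reaches 0 after 3 divisions, so the expansion has 3 partial quotients, read off in order.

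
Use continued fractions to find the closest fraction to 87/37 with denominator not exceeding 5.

7/3

Expand x = 87/37 as a continued fraction with the Euclidean algorithm:
  87 = 2*37 + 13, so a_0 = 2.
  37 = 2*13 + 11, so a_1 = 2.
  13 = 1*11 + 2, so a_2 = 1.
  11 = 5*2 + 1, so a_3 = 5.
  2 = 2*1 + 0, so a_4 = 2.
so x = [2; 2, 1, 5, 2].
Convergents (p_i = a_i*p_{i-1} + p_{i-2}, q_i = a_i*q_{i-1} + q_{i-2} with p_{-2}=0, p_{-1}=1, q_{-2}=1, q_{-1}=0), until the denominator exceeds 5:
  i=0: a_0=2, p_0 = 2*1 + 0 = 2, q_0 = 2*0 + 1 = 1.
  i=1: a_1=2, p_1 = 2*2 + 1 = 5, q_1 = 2*1 + 0 = 2.
  i=2: a_2=1, p_2 = 1*5 + 2 = 7, q_2 = 1*2 + 1 = 3.
  i=3: a_3=5, p_3 = 5*7 + 5 = 40, q_3 = 5*3 + 2 = 17.
q_3 = 17 > 5, so the last convergent with denominator <= 5 is p_2/q_2 = 7/3.
The closest fraction with denominator <= 5 is either p_2/q_2 or the intermediate fraction (k*p_2 + p_1)/(k*q_2 + q_1) with the largest k >= 1 whose denominator stays <= 5; these approach x as k grows, and every other convergent or intermediate fraction in range is farther away.
Largest k: floor((5 - q_1)/q_2) = floor((5 - 2)/3) = 1.
That gives (1*7 + 5)/(1*3 + 2) = 12/5.
Compare the errors: |x - 7/3| = |87*3 - 7*37|/(37*3) = 2/111, and |x - 12/5| = |87*5 - 12*37|/(37*5) = 9/185.
Cross-multiplying, 2*185 = 370 < 999 = 9*111, so 2/111 is smaller: the convergent 7/3 is closer to x than 12/5.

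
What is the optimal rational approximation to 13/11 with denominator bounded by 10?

7/6

Expand x = 13/11 as a continued fraction with the Euclidean algorithm:
  13 = 1*11 + 2, so a_0 = 1.
  11 = 5*2 + 1, so a_1 = 5.
  2 = 2*1 + 0, so a_2 = 2.
so x = [1; 5, 2].
Convergents (p_i = a_i*p_{i-1} + p_{i-2}, q_i = a_i*q_{i-1} + q_{i-2} with p_{-2}=0, p_{-1}=1, q_{-2}=1, q_{-1}=0), until the denominator exceeds 10:
  i=0: a_0=1, p_0 = 1*1 + 0 = 1, q_0 = 1*0 + 1 = 1.
  i=1: a_1=5, p_1 = 5*1 + 1 = 6, q_1 = 5*1 + 0 = 5.
  i=2: a_2=2, p_2 = 2*6 + 1 = 13, q_2 = 2*5 + 1 = 11.
q_2 = 11 > 10, so the last convergent with denominator <= 10 is p_1/q_1 = 6/5.
The closest fraction with denominator <= 10 is either p_1/q_1 or the intermediate fraction (k*p_1 + p_0)/(k*q_1 + q_0) with the largest k >= 1 whose denominator stays <= 10; these approach x as k grows, and every other convergent or intermediate fraction in range is farther away.
Largest k: floor((10 - q_0)/q_1) = floor((10 - 1)/5) = 1.
That gives (1*6 + 1)/(1*5 + 1) = 7/6.
Compare the errors: |x - 6/5| = |13*5 - 6*11|/(11*5) = 1/55, and |x - 7/6| = |13*6 - 7*11|/(11*6) = 1/66.
Cross-multiplying, 1*55 = 55 < 66 = 1*66, so 1/66 is smaller: the intermediate fraction 7/6 is closer to x than 6/5.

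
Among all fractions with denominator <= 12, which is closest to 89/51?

7/4

Expand x = 89/51 as a continued fraction with the Euclidean algorithm:
  89 = 1*51 + 38, so a_0 = 1.
  51 = 1*38 + 13, so a_1 = 1.
  38 = 2*13 + 12, so a_2 = 2.
  13 = 1*12 + 1, so a_3 = 1.
  12 = 12*1 + 0, so a_4 = 12.
so x = [1; 1, 2, 1, 12].
Convergents (p_i = a_i*p_{i-1} + p_{i-2}, q_i = a_i*q_{i-1} + q_{i-2} with p_{-2}=0, p_{-1}=1, q_{-2}=1, q_{-1}=0), until the denominator exceeds 12:
  i=0: a_0=1, p_0 = 1*1 + 0 = 1, q_0 = 1*0 + 1 = 1.
  i=1: a_1=1, p_1 = 1*1 + 1 = 2, q_1 = 1*1 + 0 = 1.
  i=2: a_2=2, p_2 = 2*2 + 1 = 5, q_2 = 2*1 + 1 = 3.
  i=3: a_3=1, p_3 = 1*5 + 2 = 7, q_3 = 1*3 + 1 = 4.
  i=4: a_4=12, p_4 = 12*7 + 5 = 89, q_4 = 12*4 + 3 = 51.
q_4 = 51 > 12, so the last convergent with denominator <= 12 is p_3/q_3 = 7/4.
The closest fraction with denominator <= 12 is either p_3/q_3 or the intermediate fraction (k*p_3 + p_2)/(k*q_3 + q_2) with the largest k >= 1 whose denominator stays <= 12; these approach x as k grows, and every other convergent or intermediate fraction in range is farther away.
Largest k: floor((12 - q_2)/q_3) = floor((12 - 3)/4) = 2.
That gives (2*7 + 5)/(2*4 + 3) = 19/11.
Compare the errors: |x - 7/4| = |89*4 - 7*51|/(51*4) = 1/204, and |x - 19/11| = |89*11 - 19*51|/(51*11) = 10/561.
Cross-multiplying, 1*561 = 561 < 2040 = 10*204, so 1/204 is smaller: the convergent 7/4 is closer to x than 19/11.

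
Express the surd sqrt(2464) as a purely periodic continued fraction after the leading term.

Write x_i = (sqrt(2464) + m_i)/d_i with (m_0, d_0) = (0, 1). a_0 = floor(sqrt(2464)) = 49, since 49^2 = 2401 <= 2464 < 2500 = 50^2.
Iterate m_{i+1} = d_i*a_i - m_i, d_{i+1} = (2464 - m_{i+1}^2)/d_i, a_{i+1} = floor((a_0 + m_{i+1})/d_{i+1}):
  m_1 = 1*49 - 0 = 49, d_1 = (2464 - 49^2)/1 = 63/1 = 63, a_1 = floor((49 + 49)/63) = 1.
  m_2 = 63*1 - 49 = 14, d_2 = (2464 - 14^2)/63 = 2268/63 = 36, a_2 = floor((49 + 14)/36) = 1.
  m_3 = 36*1 - 14 = 22, d_3 = (2464 - 22^2)/36 = 1980/36 = 55, a_3 = floor((49 + 22)/55) = 1.
  m_4 = 55*1 - 22 = 33, d_4 = (2464 - 33^2)/55 = 1375/55 = 25, a_4 = floor((49 + 33)/25) = 3.
  m_5 = 25*3 - 33 = 42, d_5 = (2464 - 42^2)/25 = 700/25 = 28, a_5 = floor((49 + 42)/28) = 3.
  m_6 = 28*3 - 42 = 42, d_6 = (2464 - 42^2)/28 = 700/28 = 25, a_6 = floor((49 + 42)/25) = 3.
  m_7 = 25*3 - 42 = 33, d_7 = (2464 - 33^2)/25 = 1375/25 = 55, a_7 = floor((49 + 33)/55) = 1.
  m_8 = 55*1 - 33 = 22, d_8 = (2464 - 22^2)/55 = 1980/55 = 36, a_8 = floor((49 + 22)/36) = 1.
  m_9 = 36*1 - 22 = 14, d_9 = (2464 - 14^2)/36 = 2268/36 = 63, a_9 = floor((49 + 14)/63) = 1.
  m_10 = 63*1 - 14 = 49, d_10 = (2464 - 49^2)/63 = 63/63 = 1, a_10 = floor((49 + 49)/1) = 98.
  m_11 = 1*98 - 49 = 49, d_11 = (2464 - 49^2)/1 = 63/1 = 63: (m_11, d_11) = (m_1, d_1) = (49, 63), so from here the quotients repeat a_1, ..., a_10; the period length is 10.
Hence the expansion of sqrt(2464) is a_0 = 49 followed by the repeating block 1, 1, 1, 3, 3, 3, 1, 1, 1, 98 (period 10).

[49; (1, 1, 1, 3, 3, 3, 1, 1, 1, 98)]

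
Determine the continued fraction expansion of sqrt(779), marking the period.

[27; (1, 10, 5, 2, 27, 2, 5, 10, 1, 54)]

Write x_i = (sqrt(779) + m_i)/d_i with (m_0, d_0) = (0, 1). a_0 = floor(sqrt(779)) = 27, since 27^2 = 729 <= 779 < 784 = 28^2.
Iterate m_{i+1} = d_i*a_i - m_i, d_{i+1} = (779 - m_{i+1}^2)/d_i, a_{i+1} = floor((a_0 + m_{i+1})/d_{i+1}):
  m_1 = 1*27 - 0 = 27, d_1 = (779 - 27^2)/1 = 50/1 = 50, a_1 = floor((27 + 27)/50) = 1.
  m_2 = 50*1 - 27 = 23, d_2 = (779 - 23^2)/50 = 250/50 = 5, a_2 = floor((27 + 23)/5) = 10.
  m_3 = 5*10 - 23 = 27, d_3 = (779 - 27^2)/5 = 50/5 = 10, a_3 = floor((27 + 27)/10) = 5.
  m_4 = 10*5 - 27 = 23, d_4 = (779 - 23^2)/10 = 250/10 = 25, a_4 = floor((27 + 23)/25) = 2.
  m_5 = 25*2 - 23 = 27, d_5 = (779 - 27^2)/25 = 50/25 = 2, a_5 = floor((27 + 27)/2) = 27.
  m_6 = 2*27 - 27 = 27, d_6 = (779 - 27^2)/2 = 50/2 = 25, a_6 = floor((27 + 27)/25) = 2.
  m_7 = 25*2 - 27 = 23, d_7 = (779 - 23^2)/25 = 250/25 = 10, a_7 = floor((27 + 23)/10) = 5.
  m_8 = 10*5 - 23 = 27, d_8 = (779 - 27^2)/10 = 50/10 = 5, a_8 = floor((27 + 27)/5) = 10.
  m_9 = 5*10 - 27 = 23, d_9 = (779 - 23^2)/5 = 250/5 = 50, a_9 = floor((27 + 23)/50) = 1.
  m_10 = 50*1 - 23 = 27, d_10 = (779 - 27^2)/50 = 50/50 = 1, a_10 = floor((27 + 27)/1) = 54.
  m_11 = 1*54 - 27 = 27, d_11 = (779 - 27^2)/1 = 50/1 = 50: (m_11, d_11) = (m_1, d_1) = (27, 50), so from here the quotients repeat a_1, ..., a_10; the period length is 10.
Hence the expansion of sqrt(779) is a_0 = 27 followed by the repeating block 1, 10, 5, 2, 27, 2, 5, 10, 1, 54 (period 10).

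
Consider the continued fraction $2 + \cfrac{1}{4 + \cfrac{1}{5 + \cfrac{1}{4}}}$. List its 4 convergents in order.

2/1, 9/4, 47/21, 197/88

Using the convergent recurrence p_i = a_i*p_{i-1} + p_{i-2}, q_i = a_i*q_{i-1} + q_{i-2} with p_{-2}=0, p_{-1}=1, q_{-2}=1, q_{-1}=0:
  i=0: a_0=2, p_0 = 2*1 + 0 = 2, q_0 = 2*0 + 1 = 1.
  i=1: a_1=4, p_1 = 4*2 + 1 = 9, q_1 = 4*1 + 0 = 4.
  i=2: a_2=5, p_2 = 5*9 + 2 = 47, q_2 = 5*4 + 1 = 21.
  i=3: a_3=4, p_3 = 4*47 + 9 = 197, q_3 = 4*21 + 4 = 88.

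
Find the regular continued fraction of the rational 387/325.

Run the Euclidean algorithm on 387 and 325; the successive quotients are the partial quotients a_0, a_1, ... (each step inverts the fractional part left over by the previous one):
  387 = 1*325 + 62, so a_0 = 1.
  325 = 5*62 + 15, so a_1 = 5.
  62 = 4*15 + 2, so a_2 = 4.
  15 = 7*2 + 1, so a_3 = 7.
  2 = 2*1 + 0, so a_4 = 2.
The remainder reaches 0 after 5 divisions, so the expansion has 5 partial quotients, read off in order.

[1; 5, 4, 7, 2]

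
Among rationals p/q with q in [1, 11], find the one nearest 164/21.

86/11

Expand x = 164/21 as a continued fraction with the Euclidean algorithm:
  164 = 7*21 + 17, so a_0 = 7.
  21 = 1*17 + 4, so a_1 = 1.
  17 = 4*4 + 1, so a_2 = 4.
  4 = 4*1 + 0, so a_3 = 4.
so x = [7; 1, 4, 4].
Convergents (p_i = a_i*p_{i-1} + p_{i-2}, q_i = a_i*q_{i-1} + q_{i-2} with p_{-2}=0, p_{-1}=1, q_{-2}=1, q_{-1}=0), until the denominator exceeds 11:
  i=0: a_0=7, p_0 = 7*1 + 0 = 7, q_0 = 7*0 + 1 = 1.
  i=1: a_1=1, p_1 = 1*7 + 1 = 8, q_1 = 1*1 + 0 = 1.
  i=2: a_2=4, p_2 = 4*8 + 7 = 39, q_2 = 4*1 + 1 = 5.
  i=3: a_3=4, p_3 = 4*39 + 8 = 164, q_3 = 4*5 + 1 = 21.
q_3 = 21 > 11, so the last convergent with denominator <= 11 is p_2/q_2 = 39/5.
The closest fraction with denominator <= 11 is either p_2/q_2 or the intermediate fraction (k*p_2 + p_1)/(k*q_2 + q_1) with the largest k >= 1 whose denominator stays <= 11; these approach x as k grows, and every other convergent or intermediate fraction in range is farther away.
Largest k: floor((11 - q_1)/q_2) = floor((11 - 1)/5) = 2.
That gives (2*39 + 8)/(2*5 + 1) = 86/11.
Compare the errors: |x - 39/5| = |164*5 - 39*21|/(21*5) = 1/105, and |x - 86/11| = |164*11 - 86*21|/(21*11) = 2/231.
Cross-multiplying, 2*105 = 210 < 231 = 1*231, so 2/231 is smaller: the intermediate fraction 86/11 is closer to x than 39/5.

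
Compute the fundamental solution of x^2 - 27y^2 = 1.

First expand sqrt(27) as a continued fraction. With x_i = (sqrt(27) + m_i)/d_i and (m_0, d_0) = (0, 1): a_0 = floor(sqrt(27)) = 5, since 5^2 = 25 <= 27 < 36 = 6^2.
Iterate m_{i+1} = d_i*a_i - m_i, d_{i+1} = (27 - m_{i+1}^2)/d_i, a_{i+1} = floor((a_0 + m_{i+1})/d_{i+1}):
  m_1 = 1*5 - 0 = 5, d_1 = (27 - 5^2)/1 = 2/1 = 2, a_1 = floor((5 + 5)/2) = 5.
  m_2 = 2*5 - 5 = 5, d_2 = (27 - 5^2)/2 = 2/2 = 1, a_2 = floor((5 + 5)/1) = 10.
  m_3 = 1*10 - 5 = 5, d_3 = (27 - 5^2)/1 = 2/1 = 2: (m_3, d_3) = (m_1, d_1) = (5, 2), so from here the quotients repeat a_1, a_2; the period length is 2.
So sqrt(27) = [5; (5, 10)] with period length k = 2.
k is even, so the fundamental solution of x^2 - 27y^2 = 1 is (p_{k-1}, q_{k-1}) = (p_1, q_1); compute convergents through index 1.
Convergents (p_i = a_i*p_{i-1} + p_{i-2}, q_i = a_i*q_{i-1} + q_{i-2} with p_{-2}=0, p_{-1}=1, q_{-2}=1, q_{-1}=0):
  i=0: a_0=5, p_0 = 5*1 + 0 = 5, q_0 = 5*0 + 1 = 1.
  i=1: a_1=5, p_1 = 5*5 + 1 = 26, q_1 = 5*1 + 0 = 5.
Check: 26^2 - 27*5^2 = 676 - 675 = 1, so (x, y) = (26, 5) solves the equation, and by the theorem it is the least positive solution.

(x, y) = (26, 5)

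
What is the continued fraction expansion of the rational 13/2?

[6; 2]

Run the Euclidean algorithm on 13 and 2; the successive quotients are the partial quotients a_0, a_1, ... (each step inverts the fractional part left over by the previous one):
  13 = 6*2 + 1, so a_0 = 6.
  2 = 2*1 + 0, so a_1 = 2.
The remainder reaches 0 after 2 divisions, so the expansion has 2 partial quotients, read off in order.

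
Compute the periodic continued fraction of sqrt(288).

[16; (1, 32)]

Write x_i = (sqrt(288) + m_i)/d_i with (m_0, d_0) = (0, 1). a_0 = floor(sqrt(288)) = 16, since 16^2 = 256 <= 288 < 289 = 17^2.
Iterate m_{i+1} = d_i*a_i - m_i, d_{i+1} = (288 - m_{i+1}^2)/d_i, a_{i+1} = floor((a_0 + m_{i+1})/d_{i+1}):
  m_1 = 1*16 - 0 = 16, d_1 = (288 - 16^2)/1 = 32/1 = 32, a_1 = floor((16 + 16)/32) = 1.
  m_2 = 32*1 - 16 = 16, d_2 = (288 - 16^2)/32 = 32/32 = 1, a_2 = floor((16 + 16)/1) = 32.
  m_3 = 1*32 - 16 = 16, d_3 = (288 - 16^2)/1 = 32/1 = 32: (m_3, d_3) = (m_1, d_1) = (16, 32), so from here the quotients repeat a_1, a_2; the period length is 2.
Hence the expansion of sqrt(288) is a_0 = 16 followed by the repeating block 1, 32 (period 2).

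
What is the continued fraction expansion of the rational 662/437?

[1; 1, 1, 16, 3, 4]

Run the Euclidean algorithm on 662 and 437; the successive quotients are the partial quotients a_0, a_1, ... (each step inverts the fractional part left over by the previous one):
  662 = 1*437 + 225, so a_0 = 1.
  437 = 1*225 + 212, so a_1 = 1.
  225 = 1*212 + 13, so a_2 = 1.
  212 = 16*13 + 4, so a_3 = 16.
  13 = 3*4 + 1, so a_4 = 3.
  4 = 4*1 + 0, so a_5 = 4.
The remainder reaches 0 after 6 divisions, so the expansion has 6 partial quotients, read off in order.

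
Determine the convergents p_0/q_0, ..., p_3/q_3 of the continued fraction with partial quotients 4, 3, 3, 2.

Using the convergent recurrence p_i = a_i*p_{i-1} + p_{i-2}, q_i = a_i*q_{i-1} + q_{i-2} with p_{-2}=0, p_{-1}=1, q_{-2}=1, q_{-1}=0:
  i=0: a_0=4, p_0 = 4*1 + 0 = 4, q_0 = 4*0 + 1 = 1.
  i=1: a_1=3, p_1 = 3*4 + 1 = 13, q_1 = 3*1 + 0 = 3.
  i=2: a_2=3, p_2 = 3*13 + 4 = 43, q_2 = 3*3 + 1 = 10.
  i=3: a_3=2, p_3 = 2*43 + 13 = 99, q_3 = 2*10 + 3 = 23.

4/1, 13/3, 43/10, 99/23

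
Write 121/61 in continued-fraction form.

[1; 1, 60]

Run the Euclidean algorithm on 121 and 61; the successive quotients are the partial quotients a_0, a_1, ... (each step inverts the fractional part left over by the previous one):
  121 = 1*61 + 60, so a_0 = 1.
  61 = 1*60 + 1, so a_1 = 1.
  60 = 60*1 + 0, so a_2 = 60.
The remainder reaches 0 after 3 divisions, so the expansion has 3 partial quotients, read off in order.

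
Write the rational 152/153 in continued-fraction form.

Run the Euclidean algorithm on 152 and 153; the successive quotients are the partial quotients a_0, a_1, ... (each step inverts the fractional part left over by the previous one):
  152 = 0*153 + 152, so a_0 = 0.
  153 = 1*152 + 1, so a_1 = 1.
  152 = 152*1 + 0, so a_2 = 152.
The remainder reaches 0 after 3 divisions, so the expansion has 3 partial quotients, read off in order.

[0; 1, 152]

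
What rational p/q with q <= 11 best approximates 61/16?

Expand x = 61/16 as a continued fraction with the Euclidean algorithm:
  61 = 3*16 + 13, so a_0 = 3.
  16 = 1*13 + 3, so a_1 = 1.
  13 = 4*3 + 1, so a_2 = 4.
  3 = 3*1 + 0, so a_3 = 3.
so x = [3; 1, 4, 3].
Convergents (p_i = a_i*p_{i-1} + p_{i-2}, q_i = a_i*q_{i-1} + q_{i-2} with p_{-2}=0, p_{-1}=1, q_{-2}=1, q_{-1}=0), until the denominator exceeds 11:
  i=0: a_0=3, p_0 = 3*1 + 0 = 3, q_0 = 3*0 + 1 = 1.
  i=1: a_1=1, p_1 = 1*3 + 1 = 4, q_1 = 1*1 + 0 = 1.
  i=2: a_2=4, p_2 = 4*4 + 3 = 19, q_2 = 4*1 + 1 = 5.
  i=3: a_3=3, p_3 = 3*19 + 4 = 61, q_3 = 3*5 + 1 = 16.
q_3 = 16 > 11, so the last convergent with denominator <= 11 is p_2/q_2 = 19/5.
The closest fraction with denominator <= 11 is either p_2/q_2 or the intermediate fraction (k*p_2 + p_1)/(k*q_2 + q_1) with the largest k >= 1 whose denominator stays <= 11; these approach x as k grows, and every other convergent or intermediate fraction in range is farther away.
Largest k: floor((11 - q_1)/q_2) = floor((11 - 1)/5) = 2.
That gives (2*19 + 4)/(2*5 + 1) = 42/11.
Compare the errors: |x - 19/5| = |61*5 - 19*16|/(16*5) = 1/80, and |x - 42/11| = |61*11 - 42*16|/(16*11) = 1/176.
Cross-multiplying, 1*80 = 80 < 176 = 1*176, so 1/176 is smaller: the intermediate fraction 42/11 is closer to x than 19/5.

42/11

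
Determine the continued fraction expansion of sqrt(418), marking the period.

[20; (2, 4, 20, 4, 2, 40)]

Write x_i = (sqrt(418) + m_i)/d_i with (m_0, d_0) = (0, 1). a_0 = floor(sqrt(418)) = 20, since 20^2 = 400 <= 418 < 441 = 21^2.
Iterate m_{i+1} = d_i*a_i - m_i, d_{i+1} = (418 - m_{i+1}^2)/d_i, a_{i+1} = floor((a_0 + m_{i+1})/d_{i+1}):
  m_1 = 1*20 - 0 = 20, d_1 = (418 - 20^2)/1 = 18/1 = 18, a_1 = floor((20 + 20)/18) = 2.
  m_2 = 18*2 - 20 = 16, d_2 = (418 - 16^2)/18 = 162/18 = 9, a_2 = floor((20 + 16)/9) = 4.
  m_3 = 9*4 - 16 = 20, d_3 = (418 - 20^2)/9 = 18/9 = 2, a_3 = floor((20 + 20)/2) = 20.
  m_4 = 2*20 - 20 = 20, d_4 = (418 - 20^2)/2 = 18/2 = 9, a_4 = floor((20 + 20)/9) = 4.
  m_5 = 9*4 - 20 = 16, d_5 = (418 - 16^2)/9 = 162/9 = 18, a_5 = floor((20 + 16)/18) = 2.
  m_6 = 18*2 - 16 = 20, d_6 = (418 - 20^2)/18 = 18/18 = 1, a_6 = floor((20 + 20)/1) = 40.
  m_7 = 1*40 - 20 = 20, d_7 = (418 - 20^2)/1 = 18/1 = 18: (m_7, d_7) = (m_1, d_1) = (20, 18), so from here the quotients repeat a_1, ..., a_6; the period length is 6.
Hence the expansion of sqrt(418) is a_0 = 20 followed by the repeating block 2, 4, 20, 4, 2, 40 (period 6).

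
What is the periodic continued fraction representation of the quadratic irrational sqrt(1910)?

[43; (1, 2, 2, 1, 2, 8, 2, 1, 2, 2, 1, 86)]

Write x_i = (sqrt(1910) + m_i)/d_i with (m_0, d_0) = (0, 1). a_0 = floor(sqrt(1910)) = 43, since 43^2 = 1849 <= 1910 < 1936 = 44^2.
Iterate m_{i+1} = d_i*a_i - m_i, d_{i+1} = (1910 - m_{i+1}^2)/d_i, a_{i+1} = floor((a_0 + m_{i+1})/d_{i+1}):
  m_1 = 1*43 - 0 = 43, d_1 = (1910 - 43^2)/1 = 61/1 = 61, a_1 = floor((43 + 43)/61) = 1.
  m_2 = 61*1 - 43 = 18, d_2 = (1910 - 18^2)/61 = 1586/61 = 26, a_2 = floor((43 + 18)/26) = 2.
  m_3 = 26*2 - 18 = 34, d_3 = (1910 - 34^2)/26 = 754/26 = 29, a_3 = floor((43 + 34)/29) = 2.
  m_4 = 29*2 - 34 = 24, d_4 = (1910 - 24^2)/29 = 1334/29 = 46, a_4 = floor((43 + 24)/46) = 1.
  m_5 = 46*1 - 24 = 22, d_5 = (1910 - 22^2)/46 = 1426/46 = 31, a_5 = floor((43 + 22)/31) = 2.
  m_6 = 31*2 - 22 = 40, d_6 = (1910 - 40^2)/31 = 310/31 = 10, a_6 = floor((43 + 40)/10) = 8.
  m_7 = 10*8 - 40 = 40, d_7 = (1910 - 40^2)/10 = 310/10 = 31, a_7 = floor((43 + 40)/31) = 2.
  m_8 = 31*2 - 40 = 22, d_8 = (1910 - 22^2)/31 = 1426/31 = 46, a_8 = floor((43 + 22)/46) = 1.
  m_9 = 46*1 - 22 = 24, d_9 = (1910 - 24^2)/46 = 1334/46 = 29, a_9 = floor((43 + 24)/29) = 2.
  m_10 = 29*2 - 24 = 34, d_10 = (1910 - 34^2)/29 = 754/29 = 26, a_10 = floor((43 + 34)/26) = 2.
  m_11 = 26*2 - 34 = 18, d_11 = (1910 - 18^2)/26 = 1586/26 = 61, a_11 = floor((43 + 18)/61) = 1.
  m_12 = 61*1 - 18 = 43, d_12 = (1910 - 43^2)/61 = 61/61 = 1, a_12 = floor((43 + 43)/1) = 86.
  m_13 = 1*86 - 43 = 43, d_13 = (1910 - 43^2)/1 = 61/1 = 61: (m_13, d_13) = (m_1, d_1) = (43, 61), so from here the quotients repeat a_1, ..., a_12; the period length is 12.
Hence the expansion of sqrt(1910) is a_0 = 43 followed by the repeating block 1, 2, 2, 1, 2, 8, 2, 1, 2, 2, 1, 86 (period 12).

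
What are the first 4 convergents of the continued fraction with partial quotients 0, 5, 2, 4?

Using the convergent recurrence p_i = a_i*p_{i-1} + p_{i-2}, q_i = a_i*q_{i-1} + q_{i-2} with p_{-2}=0, p_{-1}=1, q_{-2}=1, q_{-1}=0:
  i=0: a_0=0, p_0 = 0*1 + 0 = 0, q_0 = 0*0 + 1 = 1.
  i=1: a_1=5, p_1 = 5*0 + 1 = 1, q_1 = 5*1 + 0 = 5.
  i=2: a_2=2, p_2 = 2*1 + 0 = 2, q_2 = 2*5 + 1 = 11.
  i=3: a_3=4, p_3 = 4*2 + 1 = 9, q_3 = 4*11 + 5 = 49.

0/1, 1/5, 2/11, 9/49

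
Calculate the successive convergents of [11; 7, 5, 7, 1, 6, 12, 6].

Using the convergent recurrence p_i = a_i*p_{i-1} + p_{i-2}, q_i = a_i*q_{i-1} + q_{i-2} with p_{-2}=0, p_{-1}=1, q_{-2}=1, q_{-1}=0:
  i=0: a_0=11, p_0 = 11*1 + 0 = 11, q_0 = 11*0 + 1 = 1.
  i=1: a_1=7, p_1 = 7*11 + 1 = 78, q_1 = 7*1 + 0 = 7.
  i=2: a_2=5, p_2 = 5*78 + 11 = 401, q_2 = 5*7 + 1 = 36.
  i=3: a_3=7, p_3 = 7*401 + 78 = 2885, q_3 = 7*36 + 7 = 259.
  i=4: a_4=1, p_4 = 1*2885 + 401 = 3286, q_4 = 1*259 + 36 = 295.
  i=5: a_5=6, p_5 = 6*3286 + 2885 = 22601, q_5 = 6*295 + 259 = 2029.
  i=6: a_6=12, p_6 = 12*22601 + 3286 = 274498, q_6 = 12*2029 + 295 = 24643.
  i=7: a_7=6, p_7 = 6*274498 + 22601 = 1669589, q_7 = 6*24643 + 2029 = 149887.

11/1, 78/7, 401/36, 2885/259, 3286/295, 22601/2029, 274498/24643, 1669589/149887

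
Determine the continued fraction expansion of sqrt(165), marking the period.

[12; (1, 5, 2, 5, 1, 24)]

Write x_i = (sqrt(165) + m_i)/d_i with (m_0, d_0) = (0, 1). a_0 = floor(sqrt(165)) = 12, since 12^2 = 144 <= 165 < 169 = 13^2.
Iterate m_{i+1} = d_i*a_i - m_i, d_{i+1} = (165 - m_{i+1}^2)/d_i, a_{i+1} = floor((a_0 + m_{i+1})/d_{i+1}):
  m_1 = 1*12 - 0 = 12, d_1 = (165 - 12^2)/1 = 21/1 = 21, a_1 = floor((12 + 12)/21) = 1.
  m_2 = 21*1 - 12 = 9, d_2 = (165 - 9^2)/21 = 84/21 = 4, a_2 = floor((12 + 9)/4) = 5.
  m_3 = 4*5 - 9 = 11, d_3 = (165 - 11^2)/4 = 44/4 = 11, a_3 = floor((12 + 11)/11) = 2.
  m_4 = 11*2 - 11 = 11, d_4 = (165 - 11^2)/11 = 44/11 = 4, a_4 = floor((12 + 11)/4) = 5.
  m_5 = 4*5 - 11 = 9, d_5 = (165 - 9^2)/4 = 84/4 = 21, a_5 = floor((12 + 9)/21) = 1.
  m_6 = 21*1 - 9 = 12, d_6 = (165 - 12^2)/21 = 21/21 = 1, a_6 = floor((12 + 12)/1) = 24.
  m_7 = 1*24 - 12 = 12, d_7 = (165 - 12^2)/1 = 21/1 = 21: (m_7, d_7) = (m_1, d_1) = (12, 21), so from here the quotients repeat a_1, ..., a_6; the period length is 6.
Hence the expansion of sqrt(165) is a_0 = 12 followed by the repeating block 1, 5, 2, 5, 1, 24 (period 6).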